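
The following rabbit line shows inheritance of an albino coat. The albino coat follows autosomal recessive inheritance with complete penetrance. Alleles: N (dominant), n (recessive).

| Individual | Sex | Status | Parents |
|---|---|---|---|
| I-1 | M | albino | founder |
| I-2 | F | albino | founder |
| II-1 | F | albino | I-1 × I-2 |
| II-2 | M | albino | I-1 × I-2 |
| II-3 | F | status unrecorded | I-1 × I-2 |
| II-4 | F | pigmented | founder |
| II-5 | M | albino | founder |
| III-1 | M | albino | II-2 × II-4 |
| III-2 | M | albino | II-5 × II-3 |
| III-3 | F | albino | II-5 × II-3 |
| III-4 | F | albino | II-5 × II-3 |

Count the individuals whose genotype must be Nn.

Obligate heterozygotes: II-4 is pigmented so carries N and passed n to III-1 (nn), so II-4 is Nn.
Every other individual is either homozygous by phenotype or has at least one consistent homozygous assignment, so the count is 1.

1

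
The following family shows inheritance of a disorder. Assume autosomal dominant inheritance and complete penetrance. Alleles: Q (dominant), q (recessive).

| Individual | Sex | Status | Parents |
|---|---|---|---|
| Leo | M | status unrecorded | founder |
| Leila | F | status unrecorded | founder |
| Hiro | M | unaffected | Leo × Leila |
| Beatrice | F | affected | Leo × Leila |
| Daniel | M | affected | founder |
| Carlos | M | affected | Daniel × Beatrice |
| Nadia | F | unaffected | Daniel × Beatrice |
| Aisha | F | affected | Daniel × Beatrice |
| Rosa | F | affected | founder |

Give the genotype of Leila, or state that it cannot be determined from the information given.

cannot be determined

Leila's phenotype is unrecorded, and no parent or child forces a single allele at both positions; consistent genotype assignments exist with Leila as Qq or qq.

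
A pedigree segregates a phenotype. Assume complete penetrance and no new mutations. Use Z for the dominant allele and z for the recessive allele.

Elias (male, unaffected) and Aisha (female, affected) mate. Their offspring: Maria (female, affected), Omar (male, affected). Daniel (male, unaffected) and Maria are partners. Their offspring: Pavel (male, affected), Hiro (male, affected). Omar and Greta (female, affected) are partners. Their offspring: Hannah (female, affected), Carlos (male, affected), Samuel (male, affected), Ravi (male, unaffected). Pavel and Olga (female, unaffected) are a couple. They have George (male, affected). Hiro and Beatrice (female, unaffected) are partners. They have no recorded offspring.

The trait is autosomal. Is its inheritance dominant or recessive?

Omar and Greta are both affected yet have an unaffected child Ravi. Under a recessive model two affected parents are homozygous and every child would be affected, so the trait cannot be recessive.

dominant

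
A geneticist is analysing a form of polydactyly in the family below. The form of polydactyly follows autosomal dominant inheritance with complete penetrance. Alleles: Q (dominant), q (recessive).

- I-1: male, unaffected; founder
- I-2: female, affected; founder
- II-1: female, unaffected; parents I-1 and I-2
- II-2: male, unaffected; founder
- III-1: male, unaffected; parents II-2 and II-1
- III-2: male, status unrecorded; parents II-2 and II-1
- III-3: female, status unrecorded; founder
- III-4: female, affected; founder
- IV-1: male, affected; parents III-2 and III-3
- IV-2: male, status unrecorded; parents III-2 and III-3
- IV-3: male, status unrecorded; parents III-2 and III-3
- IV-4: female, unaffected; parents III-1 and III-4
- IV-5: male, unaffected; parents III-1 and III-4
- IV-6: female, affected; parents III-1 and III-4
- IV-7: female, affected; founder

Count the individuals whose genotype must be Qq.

Obligate heterozygotes: I-2 is affected so carries Q and passed q to II-1 (qq), so I-2 is Qq; III-4 is affected so carries Q and passed q to IV-4 (qq), so III-4 is Qq; IV-1 is affected so carries Q and received q from III-2 (qq), so IV-1 is Qq; IV-6 is affected so carries Q and received q from III-1 (qq), so IV-6 is Qq.
Every other individual is either homozygous by phenotype or has at least one consistent homozygous assignment, so the count is 4.

4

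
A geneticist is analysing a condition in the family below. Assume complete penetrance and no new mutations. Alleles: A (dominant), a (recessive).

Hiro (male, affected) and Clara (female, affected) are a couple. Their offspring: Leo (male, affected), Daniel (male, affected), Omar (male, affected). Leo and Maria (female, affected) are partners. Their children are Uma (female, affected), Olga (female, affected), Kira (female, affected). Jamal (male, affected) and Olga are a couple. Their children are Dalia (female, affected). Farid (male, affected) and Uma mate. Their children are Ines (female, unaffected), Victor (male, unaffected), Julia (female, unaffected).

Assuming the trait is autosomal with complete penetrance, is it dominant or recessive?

dominant

Farid and Uma are both affected yet have an unaffected child Ines. Under a recessive model two affected parents are homozygous and every child would be affected, so the trait cannot be recessive.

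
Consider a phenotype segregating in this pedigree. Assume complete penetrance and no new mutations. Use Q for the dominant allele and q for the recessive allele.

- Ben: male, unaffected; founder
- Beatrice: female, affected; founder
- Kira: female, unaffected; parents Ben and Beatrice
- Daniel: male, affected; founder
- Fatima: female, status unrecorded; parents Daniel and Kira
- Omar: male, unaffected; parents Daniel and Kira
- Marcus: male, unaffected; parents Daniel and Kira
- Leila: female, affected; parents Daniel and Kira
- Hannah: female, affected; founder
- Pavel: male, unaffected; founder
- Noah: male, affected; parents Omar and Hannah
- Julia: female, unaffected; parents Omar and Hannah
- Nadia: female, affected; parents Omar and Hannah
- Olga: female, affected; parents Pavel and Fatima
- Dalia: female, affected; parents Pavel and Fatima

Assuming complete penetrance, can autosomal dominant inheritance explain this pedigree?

Yes

A consistent assignment under autosomal dominant exists: Ben qq, Beatrice Qq, Kira qq, Daniel Qq, Fatima Qq, Omar qq, Marcus qq, Leila Qq, Hannah Qq, Pavel qq, Noah Qq, Julia qq, Nadia Qq, Olga Qq, Dalia Qq.
In this assignment every recorded phenotype matches its genotype and every non-founder's genotype is obtainable from its parents' genotypes, so the pedigree is consistent.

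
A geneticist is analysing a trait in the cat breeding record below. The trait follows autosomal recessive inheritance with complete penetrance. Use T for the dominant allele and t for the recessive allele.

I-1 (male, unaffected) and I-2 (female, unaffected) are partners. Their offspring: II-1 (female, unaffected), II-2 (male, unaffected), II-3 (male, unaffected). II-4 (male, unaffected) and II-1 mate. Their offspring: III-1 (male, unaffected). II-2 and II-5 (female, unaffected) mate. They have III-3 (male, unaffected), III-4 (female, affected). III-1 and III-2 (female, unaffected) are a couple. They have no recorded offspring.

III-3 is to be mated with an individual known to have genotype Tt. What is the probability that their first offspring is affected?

II-2 is unaffected so carries T and passed t to III-4 (tt), so II-2 is Tt.
II-5 is unaffected so carries T and passed t to III-4 (tt), so II-5 is Tt.
III-3 is an unaffected offspring of II-2 (Tt) × II-5 (Tt), whose cross gives 1/4 TT : 1/2 Tt : 1/4 tt; conditioning on being unaffected, III-3 is TT with probability 1/3, Tt with probability 2/3.
Summing over parental genotype combinations, P(offspring is affected) = 2/3·1/4 = 1/6.

1/6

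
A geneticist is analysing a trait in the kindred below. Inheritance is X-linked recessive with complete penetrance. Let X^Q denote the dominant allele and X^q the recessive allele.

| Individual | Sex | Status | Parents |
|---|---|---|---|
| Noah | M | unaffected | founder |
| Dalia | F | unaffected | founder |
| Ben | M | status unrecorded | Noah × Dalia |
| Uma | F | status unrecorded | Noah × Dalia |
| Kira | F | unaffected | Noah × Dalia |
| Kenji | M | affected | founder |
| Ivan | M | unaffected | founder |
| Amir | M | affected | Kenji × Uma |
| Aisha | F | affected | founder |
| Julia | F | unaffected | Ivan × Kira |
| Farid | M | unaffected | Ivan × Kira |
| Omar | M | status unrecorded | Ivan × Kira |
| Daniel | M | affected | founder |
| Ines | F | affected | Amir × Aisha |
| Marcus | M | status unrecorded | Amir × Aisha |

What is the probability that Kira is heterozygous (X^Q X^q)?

1/3

Noah is unaffected, so Noah is X^Q Y.
Dalia is unaffected so carries Q and passed q to Uma (X^Q X^q, whose Q came from Noah), so Dalia is X^Q X^q.
Their cross gives offspring ratios 1/2 X^Q X^Q : 1/2 X^Q X^q. Conditioning on Kira being unaffected, P(X^Q X^q) = 1/2 / 1 = 1/2 before taking Kira's own offspring into account.
Ivan is unaffected, so Ivan is X^Q Y.
Now use Kira's offspring. Probability of each recorded status — unaffected son Farid: 1/2 if Kira is X^Q X^q, 1 if X^Q X^Q. (Julia, Omar: equally likely either way, so uninformative.)
Bayes: P(X^Q X^q) = 1/2·1/2 / (1/2·1/2 + 1/2·1) = 1/3.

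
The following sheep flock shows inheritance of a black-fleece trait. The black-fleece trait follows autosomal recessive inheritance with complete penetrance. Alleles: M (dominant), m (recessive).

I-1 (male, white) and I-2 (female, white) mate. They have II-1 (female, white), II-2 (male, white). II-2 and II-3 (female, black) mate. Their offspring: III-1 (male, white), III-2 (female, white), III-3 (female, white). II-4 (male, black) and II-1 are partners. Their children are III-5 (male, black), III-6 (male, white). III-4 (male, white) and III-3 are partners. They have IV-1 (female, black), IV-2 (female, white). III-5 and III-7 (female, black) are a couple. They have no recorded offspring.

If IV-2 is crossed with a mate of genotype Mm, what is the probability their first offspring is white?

5/6

III-4 is white so carries M and passed m to IV-1 (mm), so III-4 is Mm.
III-3 is white so carries M and received m from II-3 (mm), so III-3 is Mm.
IV-2 is a white offspring of III-4 (Mm) × III-3 (Mm), whose cross gives 1/4 MM : 1/2 Mm : 1/4 mm; conditioning on being white, IV-2 is MM with probability 1/3, Mm with probability 2/3.
Summing over parental genotype combinations, P(offspring is white) = 1/3·1 + 2/3·3/4 = 5/6.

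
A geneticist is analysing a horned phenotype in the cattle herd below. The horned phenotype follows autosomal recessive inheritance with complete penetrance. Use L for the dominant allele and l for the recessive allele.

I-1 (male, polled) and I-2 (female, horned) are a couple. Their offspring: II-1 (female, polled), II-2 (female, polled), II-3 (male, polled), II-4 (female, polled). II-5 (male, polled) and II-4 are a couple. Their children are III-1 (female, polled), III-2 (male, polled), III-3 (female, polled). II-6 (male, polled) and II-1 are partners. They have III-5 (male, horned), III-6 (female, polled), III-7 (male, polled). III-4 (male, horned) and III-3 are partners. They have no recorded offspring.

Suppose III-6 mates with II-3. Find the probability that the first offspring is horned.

1/6

II-6 is polled so carries L and passed l to III-5 (ll), so II-6 is Ll.
II-1 is polled so carries L and received l from I-2 (ll), so II-1 is Ll.
III-6 is a polled offspring of II-6 (Ll) × II-1 (Ll), whose cross gives 1/4 LL : 1/2 Ll : 1/4 ll; conditioning on being polled, III-6 is LL with probability 1/3, Ll with probability 2/3.
II-3 is polled so carries L and received l from I-2 (ll), so II-3 is Ll.
Summing over parental genotype combinations, P(offspring is horned) = 2/3·1/4 = 1/6.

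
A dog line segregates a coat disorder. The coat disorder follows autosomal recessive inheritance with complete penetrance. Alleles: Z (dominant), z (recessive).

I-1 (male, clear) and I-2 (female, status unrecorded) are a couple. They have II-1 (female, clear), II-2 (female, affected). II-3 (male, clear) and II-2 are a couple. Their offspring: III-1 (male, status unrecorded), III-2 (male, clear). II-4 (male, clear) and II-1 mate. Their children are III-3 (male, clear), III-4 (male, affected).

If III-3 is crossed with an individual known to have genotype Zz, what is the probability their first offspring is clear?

II-4 is clear so carries Z and passed z to III-4 (zz), so II-4 is Zz.
II-1 is clear so carries Z and passed z to III-4 (zz), so II-1 is Zz.
III-3 is a clear offspring of II-4 (Zz) × II-1 (Zz), whose cross gives 1/4 ZZ : 1/2 Zz : 1/4 zz; conditioning on being clear, III-3 is ZZ with probability 1/3, Zz with probability 2/3.
Summing over parental genotype combinations, P(offspring is clear) = 1/3·1 + 2/3·3/4 = 5/6.

5/6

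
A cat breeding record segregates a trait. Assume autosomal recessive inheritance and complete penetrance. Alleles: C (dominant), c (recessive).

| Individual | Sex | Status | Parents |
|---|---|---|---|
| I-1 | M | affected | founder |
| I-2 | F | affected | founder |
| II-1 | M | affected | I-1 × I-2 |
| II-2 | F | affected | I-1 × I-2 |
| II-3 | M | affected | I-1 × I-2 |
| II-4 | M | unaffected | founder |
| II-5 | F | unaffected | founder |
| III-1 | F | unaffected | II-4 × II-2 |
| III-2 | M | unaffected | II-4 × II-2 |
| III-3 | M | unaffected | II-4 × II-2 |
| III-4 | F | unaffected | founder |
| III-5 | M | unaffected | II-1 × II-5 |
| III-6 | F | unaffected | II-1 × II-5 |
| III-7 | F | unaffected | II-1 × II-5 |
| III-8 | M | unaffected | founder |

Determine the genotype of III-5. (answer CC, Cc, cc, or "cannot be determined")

Cc

From phenotype alone, III-5 is CC or Cc.
III-5 is unaffected so carries C and received c from II-1 (cc), so III-5 is Cc.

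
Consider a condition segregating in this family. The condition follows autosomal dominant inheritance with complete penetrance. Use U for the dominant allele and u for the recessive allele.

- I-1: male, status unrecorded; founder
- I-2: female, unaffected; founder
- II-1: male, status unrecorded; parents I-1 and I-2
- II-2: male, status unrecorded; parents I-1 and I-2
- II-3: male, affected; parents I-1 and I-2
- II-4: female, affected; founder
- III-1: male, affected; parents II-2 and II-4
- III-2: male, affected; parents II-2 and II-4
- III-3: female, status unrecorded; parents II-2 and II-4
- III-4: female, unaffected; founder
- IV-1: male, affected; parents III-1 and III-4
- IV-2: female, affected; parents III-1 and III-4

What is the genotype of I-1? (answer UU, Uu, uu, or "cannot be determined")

cannot be determined

I-1's phenotype is unrecorded, and no parent or child forces a single allele at both positions; consistent genotype assignments exist with I-1 as UU or Uu.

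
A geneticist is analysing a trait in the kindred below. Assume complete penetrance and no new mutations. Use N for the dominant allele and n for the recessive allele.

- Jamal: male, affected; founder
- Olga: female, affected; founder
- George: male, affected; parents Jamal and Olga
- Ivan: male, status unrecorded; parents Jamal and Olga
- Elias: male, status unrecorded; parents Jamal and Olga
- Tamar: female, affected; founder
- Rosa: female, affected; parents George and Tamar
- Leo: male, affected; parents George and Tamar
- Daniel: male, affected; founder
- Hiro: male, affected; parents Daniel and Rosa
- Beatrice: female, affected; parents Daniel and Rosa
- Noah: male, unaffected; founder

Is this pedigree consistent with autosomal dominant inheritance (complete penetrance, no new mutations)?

Yes

A consistent assignment under autosomal dominant exists: Jamal NN, Olga NN, George NN, Ivan NN, Elias NN, Tamar NN, Rosa NN, Leo NN, Daniel NN, Hiro NN, Beatrice NN, Noah nn.
In this assignment every recorded phenotype matches its genotype and every non-founder's genotype is obtainable from its parents' genotypes, so the pedigree is consistent.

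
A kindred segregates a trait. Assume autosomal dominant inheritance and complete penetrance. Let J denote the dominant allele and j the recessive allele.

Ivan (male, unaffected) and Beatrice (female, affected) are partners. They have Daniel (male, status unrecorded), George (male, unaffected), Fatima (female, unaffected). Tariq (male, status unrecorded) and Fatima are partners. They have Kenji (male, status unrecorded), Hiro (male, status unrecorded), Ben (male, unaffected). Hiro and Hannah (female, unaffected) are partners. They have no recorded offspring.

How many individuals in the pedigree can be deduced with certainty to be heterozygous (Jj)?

Obligate heterozygotes: Beatrice is affected so carries J and passed j to George (jj), so Beatrice is Jj.
Every other individual is either homozygous by phenotype or has at least one consistent homozygous assignment, so the count is 1.

1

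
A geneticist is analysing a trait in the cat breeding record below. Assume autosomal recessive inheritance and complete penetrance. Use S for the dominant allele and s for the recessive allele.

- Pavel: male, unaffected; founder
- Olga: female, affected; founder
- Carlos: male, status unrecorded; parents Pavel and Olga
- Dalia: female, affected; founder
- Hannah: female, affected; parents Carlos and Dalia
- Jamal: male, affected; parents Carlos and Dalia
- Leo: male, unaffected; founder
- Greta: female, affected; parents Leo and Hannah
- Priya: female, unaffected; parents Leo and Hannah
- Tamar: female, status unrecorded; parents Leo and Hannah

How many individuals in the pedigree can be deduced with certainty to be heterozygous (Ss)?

2

Obligate heterozygotes: Leo is unaffected so carries S and passed s to Greta (ss), so Leo is Ss; Priya is unaffected so carries S and received s from Hannah (ss), so Priya is Ss.
Every other individual is either homozygous by phenotype or has at least one consistent homozygous assignment, so the count is 2.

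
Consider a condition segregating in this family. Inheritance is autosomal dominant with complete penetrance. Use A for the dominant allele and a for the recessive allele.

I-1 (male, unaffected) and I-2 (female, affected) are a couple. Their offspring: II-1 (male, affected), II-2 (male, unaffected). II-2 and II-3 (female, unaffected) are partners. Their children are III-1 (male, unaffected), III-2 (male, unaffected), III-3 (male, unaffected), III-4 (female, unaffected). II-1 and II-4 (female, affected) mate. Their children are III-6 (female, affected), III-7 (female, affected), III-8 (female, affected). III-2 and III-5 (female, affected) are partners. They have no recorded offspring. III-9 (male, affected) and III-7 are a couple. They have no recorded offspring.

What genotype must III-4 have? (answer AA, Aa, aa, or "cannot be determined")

III-4 is unaffected, so III-4 is aa.

aa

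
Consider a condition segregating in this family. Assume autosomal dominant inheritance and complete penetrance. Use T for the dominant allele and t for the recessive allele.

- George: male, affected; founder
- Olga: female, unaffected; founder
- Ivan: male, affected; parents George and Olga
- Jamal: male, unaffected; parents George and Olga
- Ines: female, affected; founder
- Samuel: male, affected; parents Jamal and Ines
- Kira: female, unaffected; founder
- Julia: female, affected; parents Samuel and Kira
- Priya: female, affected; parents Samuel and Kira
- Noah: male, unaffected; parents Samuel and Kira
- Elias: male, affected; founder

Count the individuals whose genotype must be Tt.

5

Obligate heterozygotes: George is affected so carries T and passed t to Jamal (tt), so George is Tt; Ivan is affected so carries T and received t from Olga (tt), so Ivan is Tt; Samuel is affected so carries T and received t from Jamal (tt), so Samuel is Tt; Julia is affected so carries T and received t from Kira (tt), so Julia is Tt; Priya is affected so carries T and received t from Kira (tt), so Priya is Tt.
Every other individual is either homozygous by phenotype or has at least one consistent homozygous assignment, so the count is 5.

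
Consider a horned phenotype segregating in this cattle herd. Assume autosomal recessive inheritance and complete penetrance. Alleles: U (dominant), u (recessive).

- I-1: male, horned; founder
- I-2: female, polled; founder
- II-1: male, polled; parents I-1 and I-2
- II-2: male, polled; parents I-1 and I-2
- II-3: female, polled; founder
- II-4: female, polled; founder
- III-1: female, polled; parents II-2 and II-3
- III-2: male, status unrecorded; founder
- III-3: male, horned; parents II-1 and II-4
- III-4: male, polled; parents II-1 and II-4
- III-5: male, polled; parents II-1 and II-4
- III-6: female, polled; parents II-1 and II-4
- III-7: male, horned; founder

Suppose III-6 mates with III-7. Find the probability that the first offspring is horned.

1/3

II-1 is polled so carries U and received u from I-1 (uu), so II-1 is Uu.
II-4 is polled so carries U and passed u to III-3 (uu), so II-4 is Uu.
III-6 is a polled offspring of II-1 (Uu) × II-4 (Uu), whose cross gives 1/4 UU : 1/2 Uu : 1/4 uu; conditioning on being polled, III-6 is UU with probability 1/3, Uu with probability 2/3.
III-7 is horned, so III-7 is uu.
Summing over parental genotype combinations, P(offspring is horned) = 2/3·1/2 = 1/3.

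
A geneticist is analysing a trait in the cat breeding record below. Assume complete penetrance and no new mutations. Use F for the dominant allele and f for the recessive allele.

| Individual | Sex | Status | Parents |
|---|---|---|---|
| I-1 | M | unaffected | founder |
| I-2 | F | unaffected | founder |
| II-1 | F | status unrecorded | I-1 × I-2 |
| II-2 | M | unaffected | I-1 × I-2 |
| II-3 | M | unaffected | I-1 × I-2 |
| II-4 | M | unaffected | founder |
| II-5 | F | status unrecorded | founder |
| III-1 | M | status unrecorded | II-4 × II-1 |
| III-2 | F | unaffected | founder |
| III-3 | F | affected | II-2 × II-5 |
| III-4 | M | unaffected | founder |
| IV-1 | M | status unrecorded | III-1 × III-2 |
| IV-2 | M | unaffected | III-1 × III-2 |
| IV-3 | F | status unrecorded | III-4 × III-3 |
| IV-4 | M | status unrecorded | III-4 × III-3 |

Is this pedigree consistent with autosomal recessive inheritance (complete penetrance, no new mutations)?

Yes

A consistent assignment under autosomal recessive exists: I-1 FF, I-2 Ff, II-1 FF, II-2 Ff, II-3 FF, II-4 FF, II-5 Ff, III-1 FF, III-2 FF, III-3 ff, III-4 FF, IV-1 FF, IV-2 FF, IV-3 Ff, IV-4 Ff.
In this assignment every recorded phenotype matches its genotype and every non-founder's genotype is obtainable from its parents' genotypes, so the pedigree is consistent.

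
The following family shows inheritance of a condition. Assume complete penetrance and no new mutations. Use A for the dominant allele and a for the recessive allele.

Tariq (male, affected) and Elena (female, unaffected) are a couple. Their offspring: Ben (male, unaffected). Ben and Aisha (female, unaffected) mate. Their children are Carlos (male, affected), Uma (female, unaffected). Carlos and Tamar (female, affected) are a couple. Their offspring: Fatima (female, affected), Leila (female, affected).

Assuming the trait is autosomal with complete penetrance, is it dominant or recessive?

Ben and Aisha are both unaffected yet have an affected child Carlos. Under dominance, an affected child requires at least one affected parent, so the trait cannot be dominant.

recessive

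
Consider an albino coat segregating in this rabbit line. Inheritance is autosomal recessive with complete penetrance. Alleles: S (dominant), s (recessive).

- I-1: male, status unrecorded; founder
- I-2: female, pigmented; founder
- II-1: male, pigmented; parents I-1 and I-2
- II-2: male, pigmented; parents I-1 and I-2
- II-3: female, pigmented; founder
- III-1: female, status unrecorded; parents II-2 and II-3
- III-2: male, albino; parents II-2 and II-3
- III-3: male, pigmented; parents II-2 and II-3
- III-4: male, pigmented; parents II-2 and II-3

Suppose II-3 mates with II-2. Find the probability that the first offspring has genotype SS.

II-3 is pigmented so carries S and passed s to III-2 (ss), so II-3 is Ss.
II-2 is pigmented so carries S and passed s to III-2 (ss), so II-2 is Ss.
The cross gives 1/4 SS : 1/2 Ss : 1/4 ss, so P(offspring has genotype SS) = 1/4.

1/4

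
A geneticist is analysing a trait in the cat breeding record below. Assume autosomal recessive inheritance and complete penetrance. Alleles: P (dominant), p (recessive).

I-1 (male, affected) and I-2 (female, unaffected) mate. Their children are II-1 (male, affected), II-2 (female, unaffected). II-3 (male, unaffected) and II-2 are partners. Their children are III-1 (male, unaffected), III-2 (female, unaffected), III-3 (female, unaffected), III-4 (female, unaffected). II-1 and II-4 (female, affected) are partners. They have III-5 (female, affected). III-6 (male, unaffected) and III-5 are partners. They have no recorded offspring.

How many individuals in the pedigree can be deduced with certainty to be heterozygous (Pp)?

2

Obligate heterozygotes: I-2 is unaffected so carries P and passed p to II-1 (pp), so I-2 is Pp; II-2 is unaffected so carries P and received p from I-1 (pp), so II-2 is Pp.
Every other individual is either homozygous by phenotype or has at least one consistent homozygous assignment, so the count is 2.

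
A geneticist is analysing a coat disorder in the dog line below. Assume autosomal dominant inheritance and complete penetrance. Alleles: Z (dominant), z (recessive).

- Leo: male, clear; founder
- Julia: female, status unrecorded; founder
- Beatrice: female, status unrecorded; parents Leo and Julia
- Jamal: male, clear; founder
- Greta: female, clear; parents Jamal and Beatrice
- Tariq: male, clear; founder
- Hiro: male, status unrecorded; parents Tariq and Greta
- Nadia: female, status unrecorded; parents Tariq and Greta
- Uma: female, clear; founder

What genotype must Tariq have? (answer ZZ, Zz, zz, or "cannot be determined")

Tariq is clear, so Tariq is zz.

zz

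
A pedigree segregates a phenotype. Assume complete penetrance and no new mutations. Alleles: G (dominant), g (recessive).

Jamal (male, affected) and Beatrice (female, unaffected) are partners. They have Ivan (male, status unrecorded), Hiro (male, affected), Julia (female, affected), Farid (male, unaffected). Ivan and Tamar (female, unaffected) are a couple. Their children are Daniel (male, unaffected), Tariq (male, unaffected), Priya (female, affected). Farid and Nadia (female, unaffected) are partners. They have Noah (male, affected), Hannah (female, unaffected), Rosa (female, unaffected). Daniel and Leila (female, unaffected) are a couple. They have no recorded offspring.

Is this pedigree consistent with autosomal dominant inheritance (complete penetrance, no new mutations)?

Under autosomal dominant, Noah (affected, male) cannot arise from Farid (unaffected) × Nadia (unaffected).

No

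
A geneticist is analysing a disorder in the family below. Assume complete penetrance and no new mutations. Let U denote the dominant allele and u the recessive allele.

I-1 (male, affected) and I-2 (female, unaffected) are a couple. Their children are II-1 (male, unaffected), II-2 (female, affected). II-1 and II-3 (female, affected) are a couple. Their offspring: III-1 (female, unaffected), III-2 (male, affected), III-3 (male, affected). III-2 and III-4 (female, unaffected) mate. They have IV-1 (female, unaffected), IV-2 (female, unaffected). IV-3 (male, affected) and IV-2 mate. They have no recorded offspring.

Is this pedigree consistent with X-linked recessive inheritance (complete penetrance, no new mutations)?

A consistent assignment under X-linked recessive exists: I-1 X^u Y, I-2 X^U X^u, II-1 X^U Y, II-2 X^u X^u, II-3 X^u X^u, III-1 X^U X^u, III-2 X^u Y, III-3 X^u Y, III-4 X^U X^U, IV-1 X^U X^u, IV-2 X^U X^u, IV-3 X^u Y.
In this assignment every recorded phenotype matches its genotype and every non-founder's genotype is obtainable from its parents' genotypes, so the pedigree is consistent.

Yes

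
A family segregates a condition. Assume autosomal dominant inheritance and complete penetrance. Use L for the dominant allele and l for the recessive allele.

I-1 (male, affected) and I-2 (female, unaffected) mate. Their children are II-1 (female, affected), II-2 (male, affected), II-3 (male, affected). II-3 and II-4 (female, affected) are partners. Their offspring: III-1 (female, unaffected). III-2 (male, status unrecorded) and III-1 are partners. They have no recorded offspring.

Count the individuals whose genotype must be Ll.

Obligate heterozygotes: II-1 is affected so carries L and received l from I-2 (ll), so II-1 is Ll; II-2 is affected so carries L and received l from I-2 (ll), so II-2 is Ll; II-3 is affected so carries L and received l from I-2 (ll), so II-3 is Ll; II-4 is affected so carries L and passed l to III-1 (ll), so II-4 is Ll.
Every other individual is either homozygous by phenotype or has at least one consistent homozygous assignment, so the count is 4.

4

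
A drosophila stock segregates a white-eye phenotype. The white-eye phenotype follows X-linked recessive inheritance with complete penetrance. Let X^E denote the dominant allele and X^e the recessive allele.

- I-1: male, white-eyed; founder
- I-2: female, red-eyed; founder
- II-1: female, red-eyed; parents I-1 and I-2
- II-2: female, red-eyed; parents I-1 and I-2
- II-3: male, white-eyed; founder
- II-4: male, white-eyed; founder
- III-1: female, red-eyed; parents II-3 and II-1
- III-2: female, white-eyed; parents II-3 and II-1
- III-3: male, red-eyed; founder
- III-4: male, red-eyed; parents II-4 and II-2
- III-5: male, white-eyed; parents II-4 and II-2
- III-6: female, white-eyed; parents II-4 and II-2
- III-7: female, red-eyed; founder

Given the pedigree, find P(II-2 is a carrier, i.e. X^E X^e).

II-2 is red-eyed so carries E and received e from I-1 (X^e Y), so II-2 is X^E X^e, giving P(X^E X^e) = 1.

1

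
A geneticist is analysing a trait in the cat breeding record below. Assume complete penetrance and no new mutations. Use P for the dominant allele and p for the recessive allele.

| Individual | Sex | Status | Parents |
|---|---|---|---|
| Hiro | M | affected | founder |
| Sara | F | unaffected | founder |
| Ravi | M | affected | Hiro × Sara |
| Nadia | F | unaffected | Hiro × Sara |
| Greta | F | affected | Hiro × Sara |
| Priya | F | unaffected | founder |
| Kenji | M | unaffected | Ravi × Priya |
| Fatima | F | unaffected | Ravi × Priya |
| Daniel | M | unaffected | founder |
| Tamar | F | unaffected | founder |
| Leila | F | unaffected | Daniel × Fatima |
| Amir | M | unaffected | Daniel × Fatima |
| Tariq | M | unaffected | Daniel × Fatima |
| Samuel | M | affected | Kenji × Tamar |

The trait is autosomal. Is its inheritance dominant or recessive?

Kenji and Tamar are both unaffected yet have an affected child Samuel. Under dominance, an affected child requires at least one affected parent, so the trait cannot be dominant.

recessive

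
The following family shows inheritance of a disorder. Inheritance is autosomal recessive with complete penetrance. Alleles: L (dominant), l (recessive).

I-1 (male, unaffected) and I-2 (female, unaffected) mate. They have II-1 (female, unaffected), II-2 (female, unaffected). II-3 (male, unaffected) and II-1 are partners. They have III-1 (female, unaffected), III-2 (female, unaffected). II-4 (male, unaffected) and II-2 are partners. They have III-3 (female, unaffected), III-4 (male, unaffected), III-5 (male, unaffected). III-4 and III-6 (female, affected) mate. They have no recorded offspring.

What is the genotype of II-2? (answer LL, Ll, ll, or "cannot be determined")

II-2's phenotype allows LL or Ll, and no parent or child forces a single allele at both positions; consistent genotype assignments exist with II-2 as LL or Ll.

cannot be determined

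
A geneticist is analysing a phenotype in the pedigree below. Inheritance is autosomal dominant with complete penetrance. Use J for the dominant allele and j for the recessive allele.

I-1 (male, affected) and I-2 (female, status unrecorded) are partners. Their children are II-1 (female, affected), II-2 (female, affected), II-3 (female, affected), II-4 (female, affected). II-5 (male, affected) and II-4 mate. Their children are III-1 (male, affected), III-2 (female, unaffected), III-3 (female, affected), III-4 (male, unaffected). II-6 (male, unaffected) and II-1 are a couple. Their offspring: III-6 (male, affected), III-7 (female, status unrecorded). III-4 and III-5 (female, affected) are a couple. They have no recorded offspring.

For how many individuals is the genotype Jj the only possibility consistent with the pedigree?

Obligate heterozygotes: II-4 is affected so carries J and passed j to III-2 (jj), so II-4 is Jj; II-5 is affected so carries J and passed j to III-2 (jj), so II-5 is Jj; III-6 is affected so carries J and received j from II-6 (jj), so III-6 is Jj.
Every other individual is either homozygous by phenotype or has at least one consistent homozygous assignment, so the count is 3.

3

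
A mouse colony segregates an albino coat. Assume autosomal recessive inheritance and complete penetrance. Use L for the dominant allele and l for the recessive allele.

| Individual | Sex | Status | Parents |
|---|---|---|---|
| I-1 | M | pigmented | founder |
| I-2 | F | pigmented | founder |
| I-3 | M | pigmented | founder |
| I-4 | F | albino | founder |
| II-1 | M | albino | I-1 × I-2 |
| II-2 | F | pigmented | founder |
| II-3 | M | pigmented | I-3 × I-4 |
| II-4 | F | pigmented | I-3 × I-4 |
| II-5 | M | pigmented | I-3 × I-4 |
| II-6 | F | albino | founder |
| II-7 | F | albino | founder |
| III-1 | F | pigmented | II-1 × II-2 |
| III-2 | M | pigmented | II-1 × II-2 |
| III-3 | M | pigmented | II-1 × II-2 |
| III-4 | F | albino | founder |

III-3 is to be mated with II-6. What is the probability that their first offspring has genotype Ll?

III-3 is pigmented so carries L and received l from II-1 (ll), so III-3 is Ll.
II-6 is albino, so II-6 is ll.
The cross gives 1/2 Ll : 1/2 ll, so P(offspring has genotype Ll) = 1/2.

1/2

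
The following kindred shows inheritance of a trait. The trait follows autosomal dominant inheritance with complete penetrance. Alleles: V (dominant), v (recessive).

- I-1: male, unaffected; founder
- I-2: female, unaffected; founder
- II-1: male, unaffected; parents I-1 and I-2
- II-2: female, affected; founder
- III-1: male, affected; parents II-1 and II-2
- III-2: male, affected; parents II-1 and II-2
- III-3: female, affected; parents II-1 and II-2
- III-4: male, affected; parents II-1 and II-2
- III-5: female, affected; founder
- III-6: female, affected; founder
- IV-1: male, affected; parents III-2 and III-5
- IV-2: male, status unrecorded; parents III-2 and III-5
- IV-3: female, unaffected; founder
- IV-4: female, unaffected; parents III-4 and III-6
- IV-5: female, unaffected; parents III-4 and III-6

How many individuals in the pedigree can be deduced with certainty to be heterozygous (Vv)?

5

Obligate heterozygotes: III-1 is affected so carries V and received v from II-1 (vv), so III-1 is Vv; III-2 is affected so carries V and received v from II-1 (vv), so III-2 is Vv; III-3 is affected so carries V and received v from II-1 (vv), so III-3 is Vv; III-4 is affected so carries V and received v from II-1 (vv), so III-4 is Vv; III-6 is affected so carries V and passed v to IV-4 (vv), so III-6 is Vv.
Every other individual is either homozygous by phenotype or has at least one consistent homozygous assignment, so the count is 5.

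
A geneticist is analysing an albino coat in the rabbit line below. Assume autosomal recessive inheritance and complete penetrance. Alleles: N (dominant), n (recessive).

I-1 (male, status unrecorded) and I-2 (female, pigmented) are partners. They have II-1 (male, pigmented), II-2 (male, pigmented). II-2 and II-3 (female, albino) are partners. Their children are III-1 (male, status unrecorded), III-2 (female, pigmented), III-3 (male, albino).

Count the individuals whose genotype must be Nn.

Obligate heterozygotes: II-2 is pigmented so carries N and passed n to III-3 (nn), so II-2 is Nn; III-2 is pigmented so carries N and received n from II-3 (nn), so III-2 is Nn.
Every other individual is either homozygous by phenotype or has at least one consistent homozygous assignment, so the count is 2.

2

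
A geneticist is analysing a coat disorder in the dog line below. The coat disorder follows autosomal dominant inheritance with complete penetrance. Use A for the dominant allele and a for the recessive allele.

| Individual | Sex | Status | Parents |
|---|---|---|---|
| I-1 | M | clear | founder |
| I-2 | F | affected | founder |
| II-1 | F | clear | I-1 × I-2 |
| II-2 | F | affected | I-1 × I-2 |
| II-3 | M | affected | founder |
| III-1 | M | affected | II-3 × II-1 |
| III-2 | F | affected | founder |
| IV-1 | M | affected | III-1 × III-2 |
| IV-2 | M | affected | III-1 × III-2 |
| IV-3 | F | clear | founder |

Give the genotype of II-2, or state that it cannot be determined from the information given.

Aa

From phenotype alone, II-2 is AA or Aa.
II-2 is affected so carries A and received a from I-1 (aa), so II-2 is Aa.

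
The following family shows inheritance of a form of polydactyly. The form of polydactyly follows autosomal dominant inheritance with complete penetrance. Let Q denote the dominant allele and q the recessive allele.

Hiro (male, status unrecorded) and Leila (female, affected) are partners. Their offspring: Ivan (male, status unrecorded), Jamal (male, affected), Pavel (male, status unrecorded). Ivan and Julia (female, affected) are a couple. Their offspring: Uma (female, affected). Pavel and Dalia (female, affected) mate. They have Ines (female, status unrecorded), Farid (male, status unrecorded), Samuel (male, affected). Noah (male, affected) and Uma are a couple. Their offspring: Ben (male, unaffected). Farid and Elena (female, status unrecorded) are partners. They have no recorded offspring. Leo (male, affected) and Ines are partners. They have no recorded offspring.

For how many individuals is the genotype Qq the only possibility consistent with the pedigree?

2

Obligate heterozygotes: Uma is affected so carries Q and passed q to Ben (qq), so Uma is Qq; Noah is affected so carries Q and passed q to Ben (qq), so Noah is Qq.
Every other individual is either homozygous by phenotype or has at least one consistent homozygous assignment, so the count is 2.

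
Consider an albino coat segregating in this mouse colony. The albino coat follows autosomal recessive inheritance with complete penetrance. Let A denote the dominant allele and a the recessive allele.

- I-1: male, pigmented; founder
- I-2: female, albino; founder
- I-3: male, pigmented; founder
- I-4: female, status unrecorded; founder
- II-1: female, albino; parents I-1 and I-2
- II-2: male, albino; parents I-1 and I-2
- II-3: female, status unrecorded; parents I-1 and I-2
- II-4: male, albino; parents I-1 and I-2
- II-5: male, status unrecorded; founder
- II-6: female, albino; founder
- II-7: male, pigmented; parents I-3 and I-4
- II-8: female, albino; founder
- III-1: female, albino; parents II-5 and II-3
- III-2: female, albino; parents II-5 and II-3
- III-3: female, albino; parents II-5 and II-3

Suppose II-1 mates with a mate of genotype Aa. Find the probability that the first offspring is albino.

1/2

II-1 is albino, so II-1 is aa.
The cross gives 1/2 Aa : 1/2 aa, so P(offspring is albino) = 1/2.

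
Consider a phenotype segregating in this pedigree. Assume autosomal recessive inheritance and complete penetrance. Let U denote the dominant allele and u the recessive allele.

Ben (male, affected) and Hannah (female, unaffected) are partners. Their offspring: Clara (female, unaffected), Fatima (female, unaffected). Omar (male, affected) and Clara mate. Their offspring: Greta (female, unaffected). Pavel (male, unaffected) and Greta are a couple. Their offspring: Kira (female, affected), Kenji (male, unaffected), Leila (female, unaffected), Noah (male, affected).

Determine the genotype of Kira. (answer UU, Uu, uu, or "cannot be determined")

Kira is affected, so Kira is uu.

uu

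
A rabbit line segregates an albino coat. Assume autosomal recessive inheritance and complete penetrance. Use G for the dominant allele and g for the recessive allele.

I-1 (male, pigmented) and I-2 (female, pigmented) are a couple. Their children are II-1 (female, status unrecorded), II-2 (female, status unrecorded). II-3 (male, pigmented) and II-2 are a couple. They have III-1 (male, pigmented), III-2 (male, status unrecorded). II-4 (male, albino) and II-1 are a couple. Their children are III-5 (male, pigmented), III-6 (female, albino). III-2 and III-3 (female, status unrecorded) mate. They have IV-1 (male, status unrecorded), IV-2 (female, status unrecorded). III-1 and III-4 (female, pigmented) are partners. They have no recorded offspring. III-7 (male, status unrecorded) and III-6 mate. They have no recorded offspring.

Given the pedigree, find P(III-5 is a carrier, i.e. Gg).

1

III-5 is pigmented so carries G and received g from II-4 (gg), so III-5 is Gg, giving P(Gg) = 1.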